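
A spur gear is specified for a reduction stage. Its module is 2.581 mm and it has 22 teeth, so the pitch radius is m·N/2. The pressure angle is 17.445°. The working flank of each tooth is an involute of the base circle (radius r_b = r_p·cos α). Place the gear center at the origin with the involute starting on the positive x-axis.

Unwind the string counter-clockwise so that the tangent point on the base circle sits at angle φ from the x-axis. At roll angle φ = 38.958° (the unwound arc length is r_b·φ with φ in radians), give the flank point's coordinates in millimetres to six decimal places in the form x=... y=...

pitch radius r_p = m·N/2 = 2.581·22/2 = 28.391000
base radius r_b = r_p·cos α = 28.391000·cos 17.445° = 27.085161
roll angle φ = 38.958° = 0.67994537 rad
x = r_b·(cos φ + φ·sin φ) = 27.085161·(0.77760707 + 0.67994537·0.62875054) = 32.640953
y = r_b·(sin φ − φ·cos φ) = 27.085161·(0.62875054 − 0.67994537·0.77760707) = 2.709064

x=32.640953 y=2.709064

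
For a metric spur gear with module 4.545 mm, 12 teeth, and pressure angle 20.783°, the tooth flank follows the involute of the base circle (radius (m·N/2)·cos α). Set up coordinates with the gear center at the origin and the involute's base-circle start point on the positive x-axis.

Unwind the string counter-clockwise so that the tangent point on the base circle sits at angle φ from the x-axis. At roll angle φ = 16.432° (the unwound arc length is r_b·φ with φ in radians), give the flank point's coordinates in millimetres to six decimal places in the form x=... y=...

pitch radius r_p = m·N/2 = 4.545·12/2 = 27.270000
base radius r_b = r_p·cos α = 27.270000·cos 20.783° = 25.495568
roll angle φ = 16.432° = 0.28679250 rad
x = r_b·(cos φ + φ·sin φ) = 25.495568·(0.95915614 + 0.28679250·0.28287719) = 26.522611
y = r_b·(sin φ − φ·cos φ) = 25.495568·(0.28287719 − 0.28679250·0.95915614) = 0.198825

x=26.522611 y=0.198825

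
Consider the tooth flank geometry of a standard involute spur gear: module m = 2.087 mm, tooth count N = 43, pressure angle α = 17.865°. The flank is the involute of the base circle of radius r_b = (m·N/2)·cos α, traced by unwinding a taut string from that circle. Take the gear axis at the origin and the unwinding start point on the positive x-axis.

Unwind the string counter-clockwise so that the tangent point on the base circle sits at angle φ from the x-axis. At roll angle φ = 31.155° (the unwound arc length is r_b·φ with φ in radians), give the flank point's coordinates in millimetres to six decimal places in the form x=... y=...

pitch radius r_p = m·N/2 = 2.087·43/2 = 44.870500
base radius r_b = r_p·cos α = 44.870500·cos 17.865° = 42.706933
roll angle φ = 31.155° = 0.54375733 rad
x = r_b·(cos φ + φ·sin φ) = 42.706933·(0.85577085 + 0.54375733·0.51735505) = 48.561475
y = r_b·(sin φ − φ·cos φ) = 42.706933·(0.51735505 − 0.54375733·0.85577085) = 2.221759

x=48.561475 y=2.221759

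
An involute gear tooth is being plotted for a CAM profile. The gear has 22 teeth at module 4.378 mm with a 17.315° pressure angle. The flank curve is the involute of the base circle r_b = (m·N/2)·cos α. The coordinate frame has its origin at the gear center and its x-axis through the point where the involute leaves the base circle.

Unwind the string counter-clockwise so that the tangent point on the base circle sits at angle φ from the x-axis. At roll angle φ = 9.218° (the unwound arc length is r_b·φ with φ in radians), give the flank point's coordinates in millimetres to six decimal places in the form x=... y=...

x=46.566787 y=0.063654

pitch radius r_p = m·N/2 = 4.378·22/2 = 48.158000
base radius r_b = r_p·cos α = 48.158000·cos 17.315° = 45.975620
roll angle φ = 9.218° = 0.16088445 rad
x = r_b·(cos φ + φ·sin φ) = 45.975620·(0.98708599 + 0.16088445·0.16019130) = 46.566787
y = r_b·(sin φ − φ·cos φ) = 45.975620·(0.16019130 − 0.16088445·0.98708599) = 0.063654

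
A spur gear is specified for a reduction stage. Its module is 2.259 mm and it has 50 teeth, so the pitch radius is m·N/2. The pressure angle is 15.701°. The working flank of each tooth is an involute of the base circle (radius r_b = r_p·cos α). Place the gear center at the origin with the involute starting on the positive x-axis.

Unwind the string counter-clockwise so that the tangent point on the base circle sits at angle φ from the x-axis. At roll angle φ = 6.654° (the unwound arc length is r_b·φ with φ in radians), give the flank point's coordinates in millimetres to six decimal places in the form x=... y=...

pitch radius r_p = m·N/2 = 2.259·50/2 = 56.475000
base radius r_b = r_p·cos α = 56.475000·cos 15.701° = 54.367750
roll angle φ = 6.654° = 0.11613421 rad
x = r_b·(cos φ + φ·sin φ) = 54.367750·(0.99326400 + 0.11613421·0.11587333) = 54.733147
y = r_b·(sin φ − φ·cos φ) = 54.367750·(0.11587333 − 0.11613421·0.99326400) = 0.028347

x=54.733147 y=0.028347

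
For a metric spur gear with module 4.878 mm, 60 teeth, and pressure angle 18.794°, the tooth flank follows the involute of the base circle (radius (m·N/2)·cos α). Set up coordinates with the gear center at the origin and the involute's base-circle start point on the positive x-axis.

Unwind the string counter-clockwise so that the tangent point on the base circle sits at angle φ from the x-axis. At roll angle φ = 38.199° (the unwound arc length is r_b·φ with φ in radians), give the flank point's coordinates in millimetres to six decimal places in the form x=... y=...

x=165.988867 y=13.085985

pitch radius r_p = m·N/2 = 4.878·60/2 = 146.340000
base radius r_b = r_p·cos α = 146.340000·cos 18.794° = 138.537591
roll angle φ = 38.199° = 0.66669832 rad
x = r_b·(cos φ + φ·sin φ) = 138.537591·(0.78586769 + 0.66669832·0.61839468) = 165.988867
y = r_b·(sin φ − φ·cos φ) = 138.537591·(0.61839468 − 0.66669832·0.78586769) = 13.085985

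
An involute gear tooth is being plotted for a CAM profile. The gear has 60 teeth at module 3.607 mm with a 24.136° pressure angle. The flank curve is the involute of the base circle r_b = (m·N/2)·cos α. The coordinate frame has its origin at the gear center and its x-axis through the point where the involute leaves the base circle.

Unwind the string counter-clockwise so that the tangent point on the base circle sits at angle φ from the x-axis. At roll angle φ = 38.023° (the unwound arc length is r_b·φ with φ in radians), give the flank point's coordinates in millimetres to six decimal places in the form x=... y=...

x=118.158600 y=9.203200

pitch radius r_p = m·N/2 = 3.607·60/2 = 108.210000
base radius r_b = r_p·cos α = 108.210000·cos 24.136° = 98.750004
roll angle φ = 38.023° = 0.66362654 rad
x = r_b·(cos φ + φ·sin φ) = 98.750004·(0.78776355 + 0.66362654·0.61597775) = 118.158600
y = r_b·(sin φ − φ·cos φ) = 98.750004·(0.61597775 − 0.66362654·0.78776355) = 9.203200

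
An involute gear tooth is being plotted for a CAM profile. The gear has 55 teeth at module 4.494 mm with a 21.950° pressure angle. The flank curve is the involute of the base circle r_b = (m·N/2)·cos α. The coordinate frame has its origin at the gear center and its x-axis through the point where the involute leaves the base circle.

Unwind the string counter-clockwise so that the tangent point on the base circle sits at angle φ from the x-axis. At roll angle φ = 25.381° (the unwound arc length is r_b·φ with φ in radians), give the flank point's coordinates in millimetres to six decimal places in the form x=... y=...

x=125.327356 y=3.256681

pitch radius r_p = m·N/2 = 4.494·55/2 = 123.585000
base radius r_b = r_p·cos α = 123.585000·cos 21.950° = 114.626374
roll angle φ = 25.381° = 0.44298202 rad
x = r_b·(cos φ + φ·sin φ) = 114.626374·(0.90347748 + 0.44298202·0.42863555) = 125.327356
y = r_b·(sin φ − φ·cos φ) = 114.626374·(0.42863555 − 0.44298202·0.90347748) = 3.256681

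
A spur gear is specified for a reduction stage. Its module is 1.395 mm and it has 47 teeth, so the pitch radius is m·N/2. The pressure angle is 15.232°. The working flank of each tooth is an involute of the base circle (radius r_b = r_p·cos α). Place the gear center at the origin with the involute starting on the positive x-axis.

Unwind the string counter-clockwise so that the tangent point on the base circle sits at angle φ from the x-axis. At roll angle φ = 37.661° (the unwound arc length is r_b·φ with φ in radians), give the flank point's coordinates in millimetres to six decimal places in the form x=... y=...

x=37.743427 y=2.866923

pitch radius r_p = m·N/2 = 1.395·47/2 = 32.782500
base radius r_b = r_p·cos α = 32.782500·cos 15.232° = 31.630848
roll angle φ = 37.661° = 0.65730845 rad
x = r_b·(cos φ + φ·sin φ) = 31.630848·(0.79163960 + 0.65730845·0.61098833) = 37.743427
y = r_b·(sin φ − φ·cos φ) = 31.630848·(0.61098833 − 0.65730845·0.79163960) = 2.866923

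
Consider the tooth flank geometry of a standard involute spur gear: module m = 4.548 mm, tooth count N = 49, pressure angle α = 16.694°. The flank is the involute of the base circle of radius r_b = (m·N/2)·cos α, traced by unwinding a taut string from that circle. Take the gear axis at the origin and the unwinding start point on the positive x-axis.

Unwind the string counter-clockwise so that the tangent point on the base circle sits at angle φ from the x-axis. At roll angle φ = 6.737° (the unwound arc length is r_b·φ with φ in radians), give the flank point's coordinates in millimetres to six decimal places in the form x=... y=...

x=107.464941 y=0.057756

pitch radius r_p = m·N/2 = 4.548·49/2 = 111.426000
base radius r_b = r_p·cos α = 111.426000·cos 16.694° = 106.729682
roll angle φ = 6.737° = 0.11758283 rad
x = r_b·(cos φ + φ·sin φ) = 106.729682·(0.99309510 + 0.11758283·0.11731207) = 107.464941
y = r_b·(sin φ − φ·cos φ) = 106.729682·(0.11731207 − 0.11758283·0.99309510) = 0.057756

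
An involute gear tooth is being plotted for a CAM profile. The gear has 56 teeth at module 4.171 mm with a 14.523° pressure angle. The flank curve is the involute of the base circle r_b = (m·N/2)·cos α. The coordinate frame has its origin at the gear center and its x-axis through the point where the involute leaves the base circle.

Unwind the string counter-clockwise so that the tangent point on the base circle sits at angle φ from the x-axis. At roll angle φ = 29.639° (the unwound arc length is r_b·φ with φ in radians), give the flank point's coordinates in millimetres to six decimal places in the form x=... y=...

x=127.186033 y=5.078434

pitch radius r_p = m·N/2 = 4.171·56/2 = 116.788000
base radius r_b = r_p·cos α = 116.788000·cos 14.523° = 113.056279
roll angle φ = 29.639° = 0.51729814 rad
x = r_b·(cos φ + φ·sin φ) = 113.056279·(0.86915851 + 0.51729814·0.49453360) = 127.186033
y = r_b·(sin φ − φ·cos φ) = 113.056279·(0.49453360 − 0.51729814·0.86915851) = 5.078434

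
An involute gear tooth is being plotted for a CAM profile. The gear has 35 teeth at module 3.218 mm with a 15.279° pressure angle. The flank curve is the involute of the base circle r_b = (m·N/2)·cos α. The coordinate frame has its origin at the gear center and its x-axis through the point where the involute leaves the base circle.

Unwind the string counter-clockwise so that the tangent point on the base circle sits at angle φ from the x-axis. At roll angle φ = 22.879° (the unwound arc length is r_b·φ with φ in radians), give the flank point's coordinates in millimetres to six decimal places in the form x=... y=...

x=58.484431 y=1.134689

pitch radius r_p = m·N/2 = 3.218·35/2 = 56.315000
base radius r_b = r_p·cos α = 56.315000·cos 15.279° = 54.324494
roll angle φ = 22.879° = 0.39931388 rad
x = r_b·(cos φ + φ·sin φ) = 54.324494·(0.92132797 + 0.39931388·0.38878629) = 58.484431
y = r_b·(sin φ − φ·cos φ) = 54.324494·(0.38878629 − 0.39931388·0.92132797) = 1.134689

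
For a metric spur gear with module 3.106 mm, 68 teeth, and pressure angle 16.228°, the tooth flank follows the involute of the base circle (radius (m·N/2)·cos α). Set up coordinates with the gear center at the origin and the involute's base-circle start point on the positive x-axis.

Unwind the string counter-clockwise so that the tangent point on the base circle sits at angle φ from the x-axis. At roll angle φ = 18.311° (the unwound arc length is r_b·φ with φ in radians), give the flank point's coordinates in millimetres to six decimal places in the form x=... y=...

pitch radius r_p = m·N/2 = 3.106·68/2 = 105.604000
base radius r_b = r_p·cos α = 105.604000·cos 16.228° = 101.396444
roll angle φ = 18.311° = 0.31958724 rad
x = r_b·(cos φ + φ·sin φ) = 101.396444·(0.94936518 + 0.31958724·0.31417473) = 106.443088
y = r_b·(sin φ − φ·cos φ) = 101.396444·(0.31417473 − 0.31958724·0.94936518) = 1.092012

x=106.443088 y=1.092012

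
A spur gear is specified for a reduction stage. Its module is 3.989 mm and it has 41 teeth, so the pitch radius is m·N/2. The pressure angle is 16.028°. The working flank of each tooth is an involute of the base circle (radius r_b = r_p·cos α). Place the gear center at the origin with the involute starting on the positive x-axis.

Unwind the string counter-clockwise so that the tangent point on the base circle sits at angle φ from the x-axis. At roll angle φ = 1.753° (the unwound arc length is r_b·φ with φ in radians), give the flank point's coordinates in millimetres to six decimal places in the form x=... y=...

pitch radius r_p = m·N/2 = 3.989·41/2 = 81.774500
base radius r_b = r_p·cos α = 81.774500·cos 16.028° = 78.595670
roll angle φ = 1.753° = 0.03059562 rad
x = r_b·(cos φ + φ·sin φ) = 78.595670·(0.99953199 + 0.03059562·0.03059085) = 78.632448
y = r_b·(sin φ − φ·cos φ) = 78.595670·(0.03059085 − 0.03059562·0.99953199) = 0.000750

x=78.632448 y=0.000750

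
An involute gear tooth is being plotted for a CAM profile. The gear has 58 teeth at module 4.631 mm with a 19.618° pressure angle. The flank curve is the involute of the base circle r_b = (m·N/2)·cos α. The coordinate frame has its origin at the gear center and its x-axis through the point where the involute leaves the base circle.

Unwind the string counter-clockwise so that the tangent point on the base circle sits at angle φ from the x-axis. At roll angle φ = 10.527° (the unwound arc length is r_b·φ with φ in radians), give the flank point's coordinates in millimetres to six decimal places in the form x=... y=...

pitch radius r_p = m·N/2 = 4.631·58/2 = 134.299000
base radius r_b = r_p·cos α = 134.299000·cos 19.618° = 126.503214
roll angle φ = 10.527° = 0.18373081 rad
x = r_b·(cos φ + φ·sin φ) = 126.503214·(0.98316892 + 0.18373081·0.18269885) = 128.620414
y = r_b·(sin φ − φ·cos φ) = 126.503214·(0.18269885 − 0.18373081·0.98316892) = 0.260651

x=128.620414 y=0.260651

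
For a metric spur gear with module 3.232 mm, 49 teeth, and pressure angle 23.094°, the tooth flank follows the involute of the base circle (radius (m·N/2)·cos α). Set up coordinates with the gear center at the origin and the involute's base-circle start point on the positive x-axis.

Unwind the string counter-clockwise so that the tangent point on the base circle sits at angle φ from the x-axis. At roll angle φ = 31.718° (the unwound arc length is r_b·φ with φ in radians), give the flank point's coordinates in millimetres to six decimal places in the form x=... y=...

pitch radius r_p = m·N/2 = 3.232·49/2 = 79.184000
base radius r_b = r_p·cos α = 79.184000·cos 23.094° = 72.838398
roll angle φ = 31.718° = 0.55358353 rad
x = r_b·(cos φ + φ·sin φ) = 72.838398·(0.85064599 + 0.55358353·0.52573892) = 83.158608
y = r_b·(sin φ − φ·cos φ) = 72.838398·(0.52573892 − 0.55358353·0.85064599) = 3.994116

x=83.158608 y=3.994116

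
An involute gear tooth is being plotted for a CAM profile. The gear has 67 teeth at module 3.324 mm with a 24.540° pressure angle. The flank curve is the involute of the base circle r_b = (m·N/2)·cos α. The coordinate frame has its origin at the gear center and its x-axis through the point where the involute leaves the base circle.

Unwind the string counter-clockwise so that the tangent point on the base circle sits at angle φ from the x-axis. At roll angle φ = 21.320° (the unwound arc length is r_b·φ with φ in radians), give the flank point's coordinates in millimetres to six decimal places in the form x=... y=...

x=108.067445 y=1.715685

pitch radius r_p = m·N/2 = 3.324·67/2 = 111.354000
base radius r_b = r_p·cos α = 111.354000·cos 24.540° = 101.295565
roll angle φ = 21.320° = 0.37210420 rad
x = r_b·(cos φ + φ·sin φ) = 101.295565·(0.93156437 + 0.37210420·0.36357643) = 108.067445
y = r_b·(sin φ − φ·cos φ) = 101.295565·(0.36357643 − 0.37210420·0.93156437) = 1.715685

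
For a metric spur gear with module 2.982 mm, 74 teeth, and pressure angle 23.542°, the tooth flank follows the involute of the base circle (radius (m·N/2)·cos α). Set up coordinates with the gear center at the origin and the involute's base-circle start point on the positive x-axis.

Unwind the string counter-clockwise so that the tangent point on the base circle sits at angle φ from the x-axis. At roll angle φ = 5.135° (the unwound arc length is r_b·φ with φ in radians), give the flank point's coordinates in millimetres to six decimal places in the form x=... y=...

pitch radius r_p = m·N/2 = 2.982·74/2 = 110.334000
base radius r_b = r_p·cos α = 110.334000·cos 23.542° = 101.150629
roll angle φ = 5.135° = 0.08962266 rad
x = r_b·(cos φ + φ·sin φ) = 101.150629·(0.99598658 + 0.08962266·0.08950273) = 101.556045
y = r_b·(sin φ − φ·cos φ) = 101.150629·(0.08950273 − 0.08962266·0.99598658) = 0.024252

x=101.556045 y=0.024252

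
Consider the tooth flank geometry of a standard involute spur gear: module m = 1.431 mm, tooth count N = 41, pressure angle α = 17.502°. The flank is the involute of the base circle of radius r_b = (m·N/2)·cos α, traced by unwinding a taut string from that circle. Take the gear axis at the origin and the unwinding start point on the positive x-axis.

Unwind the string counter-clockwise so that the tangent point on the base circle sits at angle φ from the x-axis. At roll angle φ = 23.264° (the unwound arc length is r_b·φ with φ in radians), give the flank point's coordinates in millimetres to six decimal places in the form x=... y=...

pitch radius r_p = m·N/2 = 1.431·41/2 = 29.335500
base radius r_b = r_p·cos α = 29.335500·cos 17.502° = 27.977456
roll angle φ = 23.264° = 0.40603340 rad
x = r_b·(cos φ + φ·sin φ) = 27.977456·(0.91869473 + 0.40603340·0.39496835) = 30.189495
y = r_b·(sin φ − φ·cos φ) = 27.977456·(0.39496835 − 0.40603340·0.91869473) = 0.614038

x=30.189495 y=0.614038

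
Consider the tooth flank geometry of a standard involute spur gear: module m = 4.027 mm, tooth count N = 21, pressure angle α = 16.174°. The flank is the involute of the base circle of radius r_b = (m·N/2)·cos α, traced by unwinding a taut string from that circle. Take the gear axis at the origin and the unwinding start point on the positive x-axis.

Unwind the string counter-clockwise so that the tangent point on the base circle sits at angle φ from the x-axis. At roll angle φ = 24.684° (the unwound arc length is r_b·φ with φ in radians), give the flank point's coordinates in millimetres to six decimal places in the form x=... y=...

pitch radius r_p = m·N/2 = 4.027·21/2 = 42.283500
base radius r_b = r_p·cos α = 42.283500·cos 16.174° = 40.609927
roll angle φ = 24.684° = 0.43081707 rad
x = r_b·(cos φ + φ·sin φ) = 40.609927·(0.90862483 + 0.43081707·0.41761335) = 44.205522
y = r_b·(sin φ − φ·cos φ) = 40.609927·(0.41761335 − 0.43081707·0.90862483) = 1.062448

x=44.205522 y=1.062448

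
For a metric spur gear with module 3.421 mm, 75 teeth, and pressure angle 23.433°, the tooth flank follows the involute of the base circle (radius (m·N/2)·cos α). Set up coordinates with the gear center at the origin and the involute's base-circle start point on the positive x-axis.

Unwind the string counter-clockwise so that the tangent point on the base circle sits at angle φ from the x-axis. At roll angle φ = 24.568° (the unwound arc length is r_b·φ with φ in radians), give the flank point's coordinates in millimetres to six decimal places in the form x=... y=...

x=128.035734 y=3.036804

pitch radius r_p = m·N/2 = 3.421·75/2 = 128.287500
base radius r_b = r_p·cos α = 128.287500·cos 23.433° = 117.707082
roll angle φ = 24.568° = 0.42879249 rad
x = r_b·(cos φ + φ·sin φ) = 117.707082·(0.90946846 + 0.42879249·0.41577291) = 128.035734
y = r_b·(sin φ − φ·cos φ) = 117.707082·(0.41577291 − 0.42879249·0.90946846) = 3.036804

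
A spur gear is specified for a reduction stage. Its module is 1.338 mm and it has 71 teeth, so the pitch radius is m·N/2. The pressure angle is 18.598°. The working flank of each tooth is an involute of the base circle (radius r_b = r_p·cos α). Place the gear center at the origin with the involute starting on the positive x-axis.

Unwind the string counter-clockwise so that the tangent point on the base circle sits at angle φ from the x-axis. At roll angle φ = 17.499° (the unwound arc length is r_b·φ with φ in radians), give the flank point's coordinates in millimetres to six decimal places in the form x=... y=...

x=47.069502 y=0.423532

pitch radius r_p = m·N/2 = 1.338·71/2 = 47.499000
base radius r_b = r_p·cos α = 47.499000·cos 18.598° = 45.018581
roll angle φ = 17.499° = 0.30541517 rad
x = r_b·(cos φ + φ·sin φ) = 45.018581·(0.95372220 + 0.30541517·0.30068915) = 47.069502
y = r_b·(sin φ − φ·cos φ) = 45.018581·(0.30068915 − 0.30541517·0.95372220) = 0.423532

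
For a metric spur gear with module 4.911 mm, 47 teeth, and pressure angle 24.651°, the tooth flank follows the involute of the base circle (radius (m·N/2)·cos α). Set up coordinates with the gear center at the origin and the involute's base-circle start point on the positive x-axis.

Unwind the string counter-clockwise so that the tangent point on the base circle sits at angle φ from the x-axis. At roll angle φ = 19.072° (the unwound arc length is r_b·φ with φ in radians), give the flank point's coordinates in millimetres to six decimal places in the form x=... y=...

pitch radius r_p = m·N/2 = 4.911·47/2 = 115.408500
base radius r_b = r_p·cos α = 115.408500·cos 24.651° = 104.890771
roll angle φ = 19.072° = 0.33286919 rad
x = r_b·(cos φ + φ·sin φ) = 104.890771·(0.94510871 + 0.33286919·0.32675607) = 110.541838
y = r_b·(sin φ − φ·cos φ) = 104.890771·(0.32675607 − 0.33286919·0.94510871) = 1.275314

x=110.541838 y=1.275314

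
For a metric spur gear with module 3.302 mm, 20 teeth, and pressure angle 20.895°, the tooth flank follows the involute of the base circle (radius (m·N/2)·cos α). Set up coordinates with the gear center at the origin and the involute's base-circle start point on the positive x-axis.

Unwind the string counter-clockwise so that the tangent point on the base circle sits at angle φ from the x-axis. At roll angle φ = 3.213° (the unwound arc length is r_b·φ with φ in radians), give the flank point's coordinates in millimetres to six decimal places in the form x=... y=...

x=30.896926 y=0.001813

pitch radius r_p = m·N/2 = 3.302·20/2 = 33.020000
base radius r_b = r_p·cos α = 33.020000·cos 20.895° = 30.848460
roll angle φ = 3.213° = 0.05607743 rad
x = r_b·(cos φ + φ·sin φ) = 30.848460·(0.99842807 + 0.05607743·0.05604804) = 30.896926
y = r_b·(sin φ − φ·cos φ) = 30.848460·(0.05604804 − 0.05607743·0.99842807) = 0.001813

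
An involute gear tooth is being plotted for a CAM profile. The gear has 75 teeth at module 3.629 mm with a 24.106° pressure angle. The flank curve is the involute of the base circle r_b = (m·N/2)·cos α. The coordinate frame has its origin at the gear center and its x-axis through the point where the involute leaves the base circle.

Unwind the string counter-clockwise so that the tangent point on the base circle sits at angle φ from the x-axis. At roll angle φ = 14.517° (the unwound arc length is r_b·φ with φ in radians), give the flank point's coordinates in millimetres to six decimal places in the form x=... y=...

x=128.142941 y=0.669177

pitch radius r_p = m·N/2 = 3.629·75/2 = 136.087500
base radius r_b = r_p·cos α = 136.087500·cos 24.106° = 124.219501
roll angle φ = 14.517° = 0.25336945 rad
x = r_b·(cos φ + φ·sin φ) = 124.219501·(0.96807331 + 0.25336945·0.25066725) = 128.142941
y = r_b·(sin φ − φ·cos φ) = 124.219501·(0.25066725 − 0.25336945·0.96807331) = 0.669177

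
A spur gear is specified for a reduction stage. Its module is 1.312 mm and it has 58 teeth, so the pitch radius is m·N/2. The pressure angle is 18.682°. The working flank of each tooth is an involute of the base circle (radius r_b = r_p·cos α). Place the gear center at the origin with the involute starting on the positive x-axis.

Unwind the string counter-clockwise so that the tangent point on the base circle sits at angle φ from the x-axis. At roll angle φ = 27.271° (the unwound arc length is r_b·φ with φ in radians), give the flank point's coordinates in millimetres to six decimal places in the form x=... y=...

x=39.897685 y=1.266390

pitch radius r_p = m·N/2 = 1.312·58/2 = 38.048000
base radius r_b = r_p·cos α = 38.048000·cos 18.682° = 36.043287
roll angle φ = 27.271° = 0.47596874 rad
x = r_b·(cos φ + φ·sin φ) = 36.043287·(0.88884926 + 0.47596874·0.45819973) = 39.897685
y = r_b·(sin φ − φ·cos φ) = 36.043287·(0.45819973 − 0.47596874·0.88884926) = 1.266390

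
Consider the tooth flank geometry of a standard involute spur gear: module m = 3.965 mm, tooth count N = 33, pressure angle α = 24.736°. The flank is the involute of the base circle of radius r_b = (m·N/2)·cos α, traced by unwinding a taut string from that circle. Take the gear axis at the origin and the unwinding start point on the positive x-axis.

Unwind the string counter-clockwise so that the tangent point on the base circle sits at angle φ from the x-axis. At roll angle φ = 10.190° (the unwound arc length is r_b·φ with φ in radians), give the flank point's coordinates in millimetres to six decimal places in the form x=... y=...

pitch radius r_p = m·N/2 = 3.965·33/2 = 65.422500
base radius r_b = r_p·cos α = 65.422500·cos 24.736° = 59.419688
roll angle φ = 10.190° = 0.17784905 rad
x = r_b·(cos φ + φ·sin φ) = 59.419688·(0.98422650 + 0.17784905·0.17691296) = 60.352000
y = r_b·(sin φ − φ·cos φ) = 59.419688·(0.17691296 − 0.17784905·0.98422650) = 0.111068

x=60.352000 y=0.111068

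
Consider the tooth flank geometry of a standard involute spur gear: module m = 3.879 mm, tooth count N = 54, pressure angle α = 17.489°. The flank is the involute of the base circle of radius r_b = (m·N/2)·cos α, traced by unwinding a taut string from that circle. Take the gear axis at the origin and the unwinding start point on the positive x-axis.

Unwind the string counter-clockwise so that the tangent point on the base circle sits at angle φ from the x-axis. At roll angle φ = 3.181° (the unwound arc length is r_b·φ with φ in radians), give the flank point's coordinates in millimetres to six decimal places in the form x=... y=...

pitch radius r_p = m·N/2 = 3.879·54/2 = 104.733000
base radius r_b = r_p·cos α = 104.733000·cos 17.489° = 99.891682
roll angle φ = 3.181° = 0.05551892 rad
x = r_b·(cos φ + φ·sin φ) = 99.891682·(0.99845922 + 0.05551892·0.05549041) = 100.045514
y = r_b·(sin φ − φ·cos φ) = 99.891682·(0.05549041 − 0.05551892·0.99845922) = 0.005696

x=100.045514 y=0.005696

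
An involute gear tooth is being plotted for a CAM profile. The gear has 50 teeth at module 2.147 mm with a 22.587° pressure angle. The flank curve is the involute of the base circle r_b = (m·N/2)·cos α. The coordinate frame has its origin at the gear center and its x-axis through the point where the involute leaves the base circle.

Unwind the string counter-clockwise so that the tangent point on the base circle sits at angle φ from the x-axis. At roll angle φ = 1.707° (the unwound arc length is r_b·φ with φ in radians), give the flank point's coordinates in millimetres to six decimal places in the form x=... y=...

x=49.579976 y=0.000437

pitch radius r_p = m·N/2 = 2.147·50/2 = 53.675000
base radius r_b = r_p·cos α = 53.675000·cos 22.587° = 49.557987
roll angle φ = 1.707° = 0.02979277 rad
x = r_b·(cos φ + φ·sin φ) = 49.557987·(0.99955623 + 0.02979277·0.02978836) = 49.579976
y = r_b·(sin φ − φ·cos φ) = 49.557987·(0.02978836 − 0.02979277·0.99955623) = 0.000437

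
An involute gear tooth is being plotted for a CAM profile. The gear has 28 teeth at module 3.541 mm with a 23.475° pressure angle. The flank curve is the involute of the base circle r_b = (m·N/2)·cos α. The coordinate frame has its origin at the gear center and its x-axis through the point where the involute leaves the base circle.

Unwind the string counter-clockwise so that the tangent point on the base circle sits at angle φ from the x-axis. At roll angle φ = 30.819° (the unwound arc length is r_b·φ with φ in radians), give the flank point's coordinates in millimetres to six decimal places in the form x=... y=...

pitch radius r_p = m·N/2 = 3.541·28/2 = 49.574000
base radius r_b = r_p·cos α = 49.574000·cos 23.475° = 45.470957
roll angle φ = 30.819° = 0.53789302 rad
x = r_b·(cos φ + φ·sin φ) = 45.470957·(0.85879005 + 0.53789302·0.51232768) = 51.580777
y = r_b·(sin φ − φ·cos φ) = 45.470957·(0.51232768 − 0.53789302·0.85879005) = 2.291304

x=51.580777 y=2.291304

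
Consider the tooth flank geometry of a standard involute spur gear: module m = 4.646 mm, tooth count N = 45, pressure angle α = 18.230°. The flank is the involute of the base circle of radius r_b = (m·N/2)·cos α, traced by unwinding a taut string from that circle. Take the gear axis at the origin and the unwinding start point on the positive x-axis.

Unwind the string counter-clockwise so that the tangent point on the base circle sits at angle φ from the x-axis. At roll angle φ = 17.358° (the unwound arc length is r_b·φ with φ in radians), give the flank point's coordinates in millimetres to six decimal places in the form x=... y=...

x=103.740603 y=0.911835

pitch radius r_p = m·N/2 = 4.646·45/2 = 104.535000
base radius r_b = r_p·cos α = 104.535000·cos 18.230° = 99.288219
roll angle φ = 17.358° = 0.30295425 rad
x = r_b·(cos φ + φ·sin φ) = 99.288219·(0.95445928 + 0.30295425·0.29834122) = 103.740603
y = r_b·(sin φ − φ·cos φ) = 99.288219·(0.29834122 − 0.30295425·0.95445928) = 0.911835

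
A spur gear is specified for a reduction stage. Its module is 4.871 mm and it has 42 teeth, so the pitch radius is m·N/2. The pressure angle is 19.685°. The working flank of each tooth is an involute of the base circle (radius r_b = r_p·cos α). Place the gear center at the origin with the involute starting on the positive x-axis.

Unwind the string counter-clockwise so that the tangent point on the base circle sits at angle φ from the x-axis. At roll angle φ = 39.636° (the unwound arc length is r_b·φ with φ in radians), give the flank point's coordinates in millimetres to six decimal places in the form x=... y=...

pitch radius r_p = m·N/2 = 4.871·42/2 = 102.291000
base radius r_b = r_p·cos α = 102.291000·cos 19.685° = 96.312988
roll angle φ = 39.636° = 0.69177870 rad
x = r_b·(cos φ + φ·sin φ) = 96.312988·(0.77011259 + 0.69177870·0.63790799) = 116.673914
y = r_b·(sin φ − φ·cos φ) = 96.312988·(0.63790799 − 0.69177870·0.77011259) = 10.128323

x=116.673914 y=10.128323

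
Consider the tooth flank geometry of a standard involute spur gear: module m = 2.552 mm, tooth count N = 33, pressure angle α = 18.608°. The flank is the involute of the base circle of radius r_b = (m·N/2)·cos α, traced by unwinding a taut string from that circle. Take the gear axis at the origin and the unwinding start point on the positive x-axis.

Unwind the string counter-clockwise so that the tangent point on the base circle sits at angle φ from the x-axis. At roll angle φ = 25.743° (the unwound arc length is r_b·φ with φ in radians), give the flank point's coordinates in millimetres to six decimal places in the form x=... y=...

pitch radius r_p = m·N/2 = 2.552·33/2 = 42.108000
base radius r_b = r_p·cos α = 42.108000·cos 18.608° = 39.906757
roll angle φ = 25.743° = 0.44930011 rad
x = r_b·(cos φ + φ·sin φ) = 39.906757·(0.90075131 + 0.44930011·0.43433521) = 43.733741
y = r_b·(sin φ − φ·cos φ) = 39.906757·(0.43433521 − 0.44930011·0.90075131) = 1.182339

x=43.733741 y=1.182339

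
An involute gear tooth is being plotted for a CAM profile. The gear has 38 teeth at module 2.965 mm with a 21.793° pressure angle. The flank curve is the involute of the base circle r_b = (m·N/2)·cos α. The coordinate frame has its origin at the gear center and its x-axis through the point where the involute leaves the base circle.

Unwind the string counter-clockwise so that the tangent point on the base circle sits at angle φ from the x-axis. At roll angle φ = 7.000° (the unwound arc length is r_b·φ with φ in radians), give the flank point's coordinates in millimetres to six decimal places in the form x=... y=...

pitch radius r_p = m·N/2 = 2.965·38/2 = 56.335000
base radius r_b = r_p·cos α = 56.335000·cos 21.793° = 52.308805
roll angle φ = 7.000° = 0.12217305 rad
x = r_b·(cos φ + φ·sin φ) = 52.308805·(0.99254615 + 0.12217305·0.12186934) = 52.697736
y = r_b·(sin φ − φ·cos φ) = 52.308805·(0.12186934 − 0.12217305·0.99254615) = 0.031749

x=52.697736 y=0.031749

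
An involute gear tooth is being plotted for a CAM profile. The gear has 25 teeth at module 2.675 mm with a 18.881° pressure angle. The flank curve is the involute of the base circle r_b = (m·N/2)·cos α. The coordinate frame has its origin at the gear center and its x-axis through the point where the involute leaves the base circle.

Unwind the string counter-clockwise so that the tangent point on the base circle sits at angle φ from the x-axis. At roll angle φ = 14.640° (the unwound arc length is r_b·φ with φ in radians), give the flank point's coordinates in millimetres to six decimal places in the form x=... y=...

pitch radius r_p = m·N/2 = 2.675·25/2 = 33.437500
base radius r_b = r_p·cos α = 33.437500·cos 18.881° = 31.638319
roll angle φ = 14.640° = 0.25551620 rad
x = r_b·(cos φ + φ·sin φ) = 31.638319·(0.96753296 + 0.25551620·0.25274489) = 32.654332
y = r_b·(sin φ − φ·cos φ) = 31.638319·(0.25274489 − 0.25551620·0.96753296) = 0.174787

x=32.654332 y=0.174787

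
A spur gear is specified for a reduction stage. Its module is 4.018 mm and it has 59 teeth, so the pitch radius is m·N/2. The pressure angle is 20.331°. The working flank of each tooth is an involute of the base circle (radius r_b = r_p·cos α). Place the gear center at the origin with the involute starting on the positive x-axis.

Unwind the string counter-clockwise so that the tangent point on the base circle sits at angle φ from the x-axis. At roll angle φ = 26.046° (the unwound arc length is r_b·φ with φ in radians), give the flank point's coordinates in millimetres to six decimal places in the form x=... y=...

x=122.044381 y=3.409015

pitch radius r_p = m·N/2 = 4.018·59/2 = 118.531000
base radius r_b = r_p·cos α = 118.531000·cos 20.331° = 111.146648
roll angle φ = 26.046° = 0.45458846 rad
x = r_b·(cos φ + φ·sin φ) = 111.146648·(0.89844181 + 0.45458846·0.43909260) = 122.044381
y = r_b·(sin φ − φ·cos φ) = 111.146648·(0.43909260 − 0.45458846·0.89844181) = 3.409015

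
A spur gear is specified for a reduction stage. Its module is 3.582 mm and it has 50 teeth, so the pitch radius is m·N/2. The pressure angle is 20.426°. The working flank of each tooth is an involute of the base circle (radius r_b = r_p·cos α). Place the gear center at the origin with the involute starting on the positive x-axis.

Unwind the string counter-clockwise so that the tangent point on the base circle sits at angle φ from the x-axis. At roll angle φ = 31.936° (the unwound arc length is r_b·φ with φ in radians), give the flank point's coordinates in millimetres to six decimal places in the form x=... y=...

x=95.960367 y=4.695283

pitch radius r_p = m·N/2 = 3.582·50/2 = 89.550000
base radius r_b = r_p·cos α = 89.550000·cos 20.426° = 83.919429
roll angle φ = 31.936° = 0.55738835 rad
x = r_b·(cos φ + φ·sin φ) = 83.919429·(0.84863949 + 0.55738835·0.52897166) = 95.960367
y = r_b·(sin φ − φ·cos φ) = 83.919429·(0.52897166 − 0.55738835·0.84863949) = 4.695283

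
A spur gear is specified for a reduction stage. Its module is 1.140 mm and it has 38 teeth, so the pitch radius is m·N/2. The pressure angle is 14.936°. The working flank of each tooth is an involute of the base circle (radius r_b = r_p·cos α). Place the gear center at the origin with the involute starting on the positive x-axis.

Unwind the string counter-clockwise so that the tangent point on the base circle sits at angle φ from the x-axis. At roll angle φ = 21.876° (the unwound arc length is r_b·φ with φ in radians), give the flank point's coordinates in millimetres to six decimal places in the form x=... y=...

x=22.398488 y=0.382650

pitch radius r_p = m·N/2 = 1.140·38/2 = 21.660000
base radius r_b = r_p·cos α = 21.660000·cos 14.936° = 20.928202
roll angle φ = 21.876° = 0.38180823 rad
x = r_b·(cos φ + φ·sin φ) = 20.928202·(0.92799241 + 0.38180823·0.37259910) = 22.398488
y = r_b·(sin φ − φ·cos φ) = 20.928202·(0.37259910 − 0.38180823·0.92799241) = 0.382650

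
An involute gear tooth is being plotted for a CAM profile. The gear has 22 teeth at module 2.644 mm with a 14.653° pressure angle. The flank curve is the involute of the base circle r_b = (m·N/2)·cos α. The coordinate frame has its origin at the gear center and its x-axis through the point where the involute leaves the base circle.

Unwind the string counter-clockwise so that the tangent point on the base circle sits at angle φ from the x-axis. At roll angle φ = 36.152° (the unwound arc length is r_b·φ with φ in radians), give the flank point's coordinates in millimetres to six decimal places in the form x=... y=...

pitch radius r_p = m·N/2 = 2.644·22/2 = 29.084000
base radius r_b = r_p·cos α = 29.084000·cos 14.653° = 28.138060
roll angle φ = 36.152° = 0.63097143 rad
x = r_b·(cos φ + φ·sin φ) = 28.138060·(0.80745481 + 0.63097143·0.58992942) = 33.194003
y = r_b·(sin φ − φ·cos φ) = 28.138060·(0.58992942 − 0.63097143·0.80745481) = 2.263665

x=33.194003 y=2.263665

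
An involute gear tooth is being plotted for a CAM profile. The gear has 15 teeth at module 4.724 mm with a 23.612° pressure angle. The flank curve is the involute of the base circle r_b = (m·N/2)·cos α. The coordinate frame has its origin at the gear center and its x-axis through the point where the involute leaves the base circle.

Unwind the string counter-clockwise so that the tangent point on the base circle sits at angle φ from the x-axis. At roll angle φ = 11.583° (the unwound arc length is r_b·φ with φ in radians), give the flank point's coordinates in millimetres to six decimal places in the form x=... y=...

pitch radius r_p = m·N/2 = 4.724·15/2 = 35.430000
base radius r_b = r_p·cos α = 35.430000·cos 23.612° = 32.463760
roll angle φ = 11.583° = 0.20216149 rad
x = r_b·(cos φ + φ·sin φ) = 32.463760·(0.97963487 + 0.20216149·0.20078727) = 33.120382
y = r_b·(sin φ − φ·cos φ) = 32.463760·(0.20078727 − 0.20216149·0.97963487) = 0.089042

x=33.120382 y=0.089042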